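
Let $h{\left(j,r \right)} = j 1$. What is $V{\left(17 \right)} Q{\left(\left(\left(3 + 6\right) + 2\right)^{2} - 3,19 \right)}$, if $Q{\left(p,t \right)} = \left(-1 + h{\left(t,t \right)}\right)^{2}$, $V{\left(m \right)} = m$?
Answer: $5508$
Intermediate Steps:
$h{\left(j,r \right)} = j$
$Q{\left(p,t \right)} = \left(-1 + t\right)^{2}$
$V{\left(17 \right)} Q{\left(\left(\left(3 + 6\right) + 2\right)^{2} - 3,19 \right)} = 17 \left(-1 + 19\right)^{2} = 17 \cdot 18^{2} = 17 \cdot 324 = 5508$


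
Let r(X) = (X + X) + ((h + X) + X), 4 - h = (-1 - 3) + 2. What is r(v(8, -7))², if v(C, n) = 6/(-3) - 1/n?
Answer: 100/49 ≈ 2.0408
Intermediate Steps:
h = 6 (h = 4 - ((-1 - 3) + 2) = 4 - (-4 + 2) = 4 - 1*(-2) = 4 + 2 = 6)
v(C, n) = -2 - 1/n (v(C, n) = 6*(-⅓) - 1/n = -2 - 1/n)
r(X) = 6 + 4*X (r(X) = (X + X) + ((6 + X) + X) = 2*X + (6 + 2*X) = 6 + 4*X)
r(v(8, -7))² = (6 + 4*(-2 - 1/(-7)))² = (6 + 4*(-2 - 1*(-⅐)))² = (6 + 4*(-2 + ⅐))² = (6 + 4*(-13/7))² = (6 - 52/7)² = (-10/7)² = 100/49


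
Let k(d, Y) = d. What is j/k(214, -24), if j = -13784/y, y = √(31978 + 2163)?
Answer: -6892*√34141/3653087 ≈ -0.34860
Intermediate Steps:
y = √34141 ≈ 184.77
j = -13784*√34141/34141 ≈ -74.600
j/k(214, -24) = -13784*√34141/34141/214 = -13784*√34141/34141*(1/214) = -6892*√34141/3653087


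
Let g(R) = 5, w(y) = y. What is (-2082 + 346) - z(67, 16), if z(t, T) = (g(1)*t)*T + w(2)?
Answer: -7098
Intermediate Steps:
z(t, T) = 2 + 5*T*t (z(t, T) = (5*t)*T + 2 = 5*T*t + 2 = 2 + 5*T*t)
(-2082 + 346) - z(67, 16) = (-2082 + 346) - (2 + 5*16*67) = -1736 - (2 + 5360) = -1736 - 1*5362 = -1736 - 5362 = -7098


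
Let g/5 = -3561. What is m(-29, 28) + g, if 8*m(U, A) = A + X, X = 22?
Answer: -71195/4 ≈ -17799.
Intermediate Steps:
g = -17805 (g = 5*(-3561) = -17805)
m(U, A) = 11/4 + A/8 (m(U, A) = (A + 22)/8 = (22 + A)/8 = 11/4 + A/8)
m(-29, 28) + g = (11/4 + (⅛)*28) - 17805 = (11/4 + 7/2) - 17805 = 25/4 - 17805 = -71195/4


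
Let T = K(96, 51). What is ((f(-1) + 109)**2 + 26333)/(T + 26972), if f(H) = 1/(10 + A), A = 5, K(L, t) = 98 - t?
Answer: 8601421/6079275 ≈ 1.4149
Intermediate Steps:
T = 47 (T = 98 - 1*51 = 98 - 51 = 47)
f(H) = 1/15 (f(H) = 1/(10 + 5) = 1/15)
((f(-1) + 109)**2 + 26333)/(T + 26972) = ((1/15 + 109)**2 + 26333)/(47 + 26972) = ((1636/15)**2 + 26333)/27019 = (2676496/225 + 26333)*(1/27019) = (8601421/225)*(1/27019) = 8601421/6079275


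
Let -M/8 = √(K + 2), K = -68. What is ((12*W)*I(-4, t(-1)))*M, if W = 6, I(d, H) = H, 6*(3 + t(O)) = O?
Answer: 1824*I*√66 ≈ 14818.0*I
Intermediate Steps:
t(O) = -3 + O/6
M = -8*I*√66 (M = -8*√(-68 + 2) = -8*I*√66 ≈ -64.992*I)
((12*W)*I(-4, t(-1)))*M = ((12*6)*(-3 + (⅙)*(-1)))*(-8*I*√66) = (72*(-3 - ⅙))*(-8*I*√66) = (72*(-19/6))*(-8*I*√66) = -(-1824)*I*√66 = 1824*I*√66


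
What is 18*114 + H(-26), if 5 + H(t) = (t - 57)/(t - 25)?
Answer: 104480/51 ≈ 2048.6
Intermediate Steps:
H(t) = -5 + (-57 + t)/(-25 + t) (H(t) = -5 + (t - 57)/(t - 25) = -5 + (-57 + t)/(-25 + t))
18*114 + H(-26) = 18*114 + 4*(17 - 1*(-26))/(-25 - 26) = 2052 + 4*(17 + 26)/(-51) = 2052 + 4*(-1/51)*43 = 2052 - 172/51 = 104480/51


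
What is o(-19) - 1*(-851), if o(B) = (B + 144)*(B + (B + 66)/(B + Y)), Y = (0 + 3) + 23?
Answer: -4793/7 ≈ -684.71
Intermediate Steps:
Y = 26 (Y = 3 + 23 = 26)
o(B) = (144 + B)*(B + (66 + B)/(26 + B)) (o(B) = (B + 144)*(B + (B + 66)/(B + 26)) = (144 + B)*(B + (66 + B)/(26 + B)))
o(-19) - 1*(-851) = (9504 + (-19)³ + 171*(-19)² + 3954*(-19))/(26 - 19) - 1*(-851) = (9504 - 6859 + 171*361 - 75126)/7 + 851 = (9504 - 6859 + 61731 - 75126)/7 + 851 = (⅐)*(-10750) + 851 = -10750/7 + 851 = -4793/7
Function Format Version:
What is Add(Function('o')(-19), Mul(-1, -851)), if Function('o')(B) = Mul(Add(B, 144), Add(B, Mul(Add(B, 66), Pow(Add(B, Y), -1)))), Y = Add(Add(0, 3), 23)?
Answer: Rational(-4793, 7) ≈ -684.71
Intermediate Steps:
Y = 26 (Y = Add(3, 23) = 26)
Function('o')(B) = Mul(Add(144, B), Add(B, Mul(Pow(Add(26, B), -1), Add(66, B)))) (Function('o')(B) = Mul(Add(B, 144), Add(B, Mul(Add(B, 66), Pow(Add(B, 26), -1)))) = Mul(Add(144, B), Add(B, Mul(Add(66, B), Pow(Add(26, B), -1)))) = Mul(Add(144, B), Add(B, Mul(Pow(Add(26, B), -1), Add(66, B)))))
Add(Function('o')(-19), Mul(-1, -851)) = Add(Mul(Pow(Add(26, -19), -1), Add(9504, Pow(-19, 3), Mul(171, Pow(-19, 2)), Mul(3954, -19))), Mul(-1, -851)) = Add(Mul(Pow(7, -1), Add(9504, -6859, Mul(171, 361), -75126)), 851) = Add(Mul(Rational(1, 7), Add(9504, -6859, 61731, -75126)), 851) = Add(Mul(Rational(1, 7), -10750), 851) = Add(Rational(-10750, 7), 851) = Rational(-4793, 7)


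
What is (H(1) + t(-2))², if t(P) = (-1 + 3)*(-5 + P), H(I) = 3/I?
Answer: 121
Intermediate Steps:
t(P) = -10 + 2*P (t(P) = 2*(-5 + P) = -10 + 2*P)
(H(1) + t(-2))² = (3/1 + (-10 + 2*(-2)))² = (3*1 + (-10 - 4))² = (3 - 14)² = (-11)² = 121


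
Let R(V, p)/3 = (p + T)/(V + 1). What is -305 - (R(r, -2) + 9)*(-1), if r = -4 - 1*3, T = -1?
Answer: -589/2 ≈ -294.50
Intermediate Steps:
r = -7 (r = -4 - 3 = -7)
R(V, p) = 3*(-1 + p)/(1 + V) (R(V, p) = 3*((p - 1)/(V + 1)) = 3*((-1 + p)/(1 + V)) = 3*(-1 + p)/(1 + V))
-305 - (R(r, -2) + 9)*(-1) = -305 - (3*(-1 - 2)/(1 - 7) + 9)*(-1) = -305 - (3*(-3)/(-6) + 9)*(-1) = -305 - (3*(-⅙)*(-3) + 9)*(-1) = -305 - (3/2 + 9)*(-1) = -305 - 21*(-1)/2 = -305 - 1*(-21/2) = -305 + 21/2 = -589/2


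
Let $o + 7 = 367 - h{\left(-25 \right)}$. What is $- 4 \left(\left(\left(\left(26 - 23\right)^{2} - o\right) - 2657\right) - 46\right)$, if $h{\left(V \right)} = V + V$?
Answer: $12416$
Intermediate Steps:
$h{\left(V \right)} = 2 V$
$o = 410$ ($o = -7 + \left(367 - 2 \left(-25\right)\right) = -7 + \left(367 - -50\right) = -7 + \left(367 + 50\right) = -7 + 417 = 410$)
$- 4 \left(\left(\left(\left(26 - 23\right)^{2} - o\right) - 2657\right) - 46\right) = - 4 \left(\left(\left(\left(26 - 23\right)^{2} - 410\right) - 2657\right) - 46\right) = - 4 \left(\left(\left(3^{2} - 410\right) - 2657\right) - 46\right) = - 4 \left(\left(\left(9 - 410\right) - 2657\right) - 46\right) = - 4 \left(\left(-401 - 2657\right) - 46\right) = - 4 \left(-3058 - 46\right) = \left(-4\right) \left(-3104\right) = 12416$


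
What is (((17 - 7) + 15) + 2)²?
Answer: 729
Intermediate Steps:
(((17 - 7) + 15) + 2)² = ((10 + 15) + 2)² = (25 + 2)² = 27² = 729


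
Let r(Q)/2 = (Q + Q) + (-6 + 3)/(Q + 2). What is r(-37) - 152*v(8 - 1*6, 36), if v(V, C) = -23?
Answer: 117186/35 ≈ 3348.2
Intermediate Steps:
r(Q) = -6/(2 + Q) + 4*Q (r(Q) = 2*((Q + Q) + (-6 + 3)/(Q + 2)) = 2*(2*Q - 3/(2 + Q)) = 2*(-3/(2 + Q) + 2*Q) = -6/(2 + Q) + 4*Q)
r(-37) - 152*v(8 - 1*6, 36) = 2*(-3 + 2*(-37)**2 + 4*(-37))/(2 - 37) - 152*(-23) = 2*(-3 + 2*1369 - 148)/(-35) + 3496 = 2*(-1/35)*(-3 + 2738 - 148) + 3496 = 2*(-1/35)*2587 + 3496 = -5174/35 + 3496 = 117186/35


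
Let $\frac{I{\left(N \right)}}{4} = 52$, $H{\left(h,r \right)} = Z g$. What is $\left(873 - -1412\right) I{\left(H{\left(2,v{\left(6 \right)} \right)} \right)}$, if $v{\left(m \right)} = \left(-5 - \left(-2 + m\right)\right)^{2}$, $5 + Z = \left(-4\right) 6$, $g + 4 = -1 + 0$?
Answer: $475280$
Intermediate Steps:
$g = -5$ ($g = -4 + \left(-1 + 0\right) = -4 - 1 = -5$)
$Z = -29$ ($Z = -5 - 24 = -29$)
$v{\left(m \right)} = \left(-3 - m\right)^{2}$
$H{\left(h,r \right)} = 145$ ($H{\left(h,r \right)} = \left(-29\right) \left(-5\right) = 145$)
$I{\left(N \right)} = 208$ ($I{\left(N \right)} = 4 \cdot 52 = 208$)
$\left(873 - -1412\right) I{\left(H{\left(2,v{\left(6 \right)} \right)} \right)} = \left(873 - -1412\right) 208 = \left(873 + 1412\right) 208 = 2285 \cdot 208 = 475280$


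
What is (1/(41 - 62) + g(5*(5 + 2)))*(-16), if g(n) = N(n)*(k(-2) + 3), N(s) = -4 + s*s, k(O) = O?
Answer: -410240/21 ≈ -19535.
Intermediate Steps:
N(s) = -4 + s**2
g(n) = -4 + n**2 (g(n) = (-4 + n**2)*(-2 + 3) = (-4 + n**2)*1 = -4 + n**2)
(1/(41 - 62) + g(5*(5 + 2)))*(-16) = (1/(41 - 62) + (-4 + (5*(5 + 2))**2))*(-16) = (1/(-21) + (-4 + (5*7)**2))*(-16) = (-1/21 + (-4 + 35**2))*(-16) = (-1/21 + (-4 + 1225))*(-16) = (-1/21 + 1221)*(-16) = (25640/21)*(-16) = -410240/21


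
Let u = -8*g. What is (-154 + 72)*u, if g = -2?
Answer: -1312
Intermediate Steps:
u = 16 (u = -8*(-2) = 16)
(-154 + 72)*u = (-154 + 72)*16 = -82*16 = -1312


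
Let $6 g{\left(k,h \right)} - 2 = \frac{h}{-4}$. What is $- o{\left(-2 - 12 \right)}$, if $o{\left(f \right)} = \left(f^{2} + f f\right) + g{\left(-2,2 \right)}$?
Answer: $- \frac{1569}{4} \approx -392.25$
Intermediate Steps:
$g{\left(k,h \right)} = \frac{1}{3} - \frac{h}{24}$ ($g{\left(k,h \right)} = \frac{1}{3} + \frac{h \frac{1}{-4}}{6} = \frac{1}{3} + \frac{h \left(- \frac{1}{4}\right)}{6} = \frac{1}{3} + \frac{\left(- \frac{1}{4}\right) h}{6} = \frac{1}{3} - \frac{h}{24}$)
$o{\left(f \right)} = \frac{1}{4} + 2 f^{2}$ ($o{\left(f \right)} = \left(f^{2} + f f\right) + \left(\frac{1}{3} - \frac{1}{12}\right) = \left(f^{2} + f^{2}\right) + \left(\frac{1}{3} - \frac{1}{12}\right) = 2 f^{2} + \frac{1}{4} = \frac{1}{4} + 2 f^{2}$)
$- o{\left(-2 - 12 \right)} = - (\frac{1}{4} + 2 \left(-2 - 12\right)^{2}) = - (\frac{1}{4} + 2 \left(-14\right)^{2}) = - (\frac{1}{4} + 2 \cdot 196) = - (\frac{1}{4} + 392) = \left(-1\right) \frac{1569}{4} = - \frac{1569}{4}$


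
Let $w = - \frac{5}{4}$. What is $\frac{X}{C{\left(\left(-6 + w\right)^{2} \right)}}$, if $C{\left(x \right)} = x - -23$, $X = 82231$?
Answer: $\frac{1315696}{1209} \approx 1088.3$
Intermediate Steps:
$w = - \frac{5}{4}$ ($w = \left(-5\right) \frac{1}{4} = - \frac{5}{4} \approx -1.25$)
$C{\left(x \right)} = 23 + x$ ($C{\left(x \right)} = x + 23 = 23 + x$)
$\frac{X}{C{\left(\left(-6 + w\right)^{2} \right)}} = \frac{82231}{23 + \left(-6 - \frac{5}{4}\right)^{2}} = \frac{82231}{23 + \left(- \frac{29}{4}\right)^{2}} = \frac{82231}{23 + \frac{841}{16}} = \frac{82231}{\frac{1209}{16}} = 82231 \cdot \frac{16}{1209} = \frac{1315696}{1209}$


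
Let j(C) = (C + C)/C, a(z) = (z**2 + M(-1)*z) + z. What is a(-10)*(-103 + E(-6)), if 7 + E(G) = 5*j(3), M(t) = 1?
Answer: -8000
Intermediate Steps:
a(z) = z**2 + 2*z (a(z) = (z**2 + 1*z) + z = (z**2 + z) + z = (z + z**2) + z = z**2 + 2*z)
j(C) = 2 (j(C) = (2*C)/C = 2)
E(G) = 3 (E(G) = -7 + 5*2 = -7 + 10 = 3)
a(-10)*(-103 + E(-6)) = (-10*(2 - 10))*(-103 + 3) = -10*(-8)*(-100) = 80*(-100) = -8000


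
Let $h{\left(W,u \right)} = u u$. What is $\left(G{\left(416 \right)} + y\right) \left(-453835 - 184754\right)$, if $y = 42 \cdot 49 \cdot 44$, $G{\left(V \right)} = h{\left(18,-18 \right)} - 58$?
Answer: $-57995375802$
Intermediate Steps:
$h{\left(W,u \right)} = u^{2}$
$G{\left(V \right)} = 266$ ($G{\left(V \right)} = \left(-18\right)^{2} - 58 = 324 - 58 = 266$)
$y = 90552$ ($y = 2058 \cdot 44 = 90552$)
$\left(G{\left(416 \right)} + y\right) \left(-453835 - 184754\right) = \left(266 + 90552\right) \left(-453835 - 184754\right) = 90818 \left(-638589\right) = -57995375802$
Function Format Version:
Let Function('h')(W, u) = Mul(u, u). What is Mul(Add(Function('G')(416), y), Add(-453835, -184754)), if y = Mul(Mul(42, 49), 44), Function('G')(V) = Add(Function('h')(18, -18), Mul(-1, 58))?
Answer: -57995375802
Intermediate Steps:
Function('h')(W, u) = Pow(u, 2)
Function('G')(V) = 266 (Function('G')(V) = Add(Pow(-18, 2), Mul(-1, 58)) = Add(324, -58) = 266)
y = 90552 (y = Mul(2058, 44) = 90552)
Mul(Add(Function('G')(416), y), Add(-453835, -184754)) = Mul(Add(266, 90552), Add(-453835, -184754)) = Mul(90818, -638589) = -57995375802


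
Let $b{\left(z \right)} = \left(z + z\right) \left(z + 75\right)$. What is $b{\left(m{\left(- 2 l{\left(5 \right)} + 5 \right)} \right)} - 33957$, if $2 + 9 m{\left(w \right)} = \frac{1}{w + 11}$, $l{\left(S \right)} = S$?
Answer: $- \frac{49553735}{1458} \approx -33988.0$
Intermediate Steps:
$m{\left(w \right)} = - \frac{2}{9} + \frac{1}{9 \left(11 + w\right)}$ ($m{\left(w \right)} = - \frac{2}{9} + \frac{1}{9 \left(w + 11\right)} = - \frac{2}{9} + \frac{1}{9 \left(11 + w\right)}$)
$b{\left(z \right)} = 2 z \left(75 + z\right)$
$b{\left(m{\left(- 2 l{\left(5 \right)} + 5 \right)} \right)} - 33957 = 2 \frac{-21 - 2 \left(\left(-2\right) 5 + 5\right)}{9 \left(11 + \left(\left(-2\right) 5 + 5\right)\right)} \left(75 + \frac{-21 - 2 \left(\left(-2\right) 5 + 5\right)}{9 \left(11 + \left(\left(-2\right) 5 + 5\right)\right)}\right) - 33957 = 2 \frac{-21 - 2 \left(-10 + 5\right)}{9 \left(11 + \left(-10 + 5\right)\right)} \left(75 + \frac{-21 - 2 \left(-10 + 5\right)}{9 \left(11 + \left(-10 + 5\right)\right)}\right) - 33957 = 2 \frac{-21 - -10}{9 \left(11 - 5\right)} \left(75 + \frac{-21 - -10}{9 \left(11 - 5\right)}\right) - 33957 = 2 \frac{-21 + 10}{9 \cdot 6} \left(75 + \frac{-21 + 10}{9 \cdot 6}\right) - 33957 = 2 \cdot \frac{1}{9} \cdot \frac{1}{6} \left(-11\right) \left(75 + \frac{1}{9} \cdot \frac{1}{6} \left(-11\right)\right) - 33957 = 2 \left(- \frac{11}{54}\right) \left(75 - \frac{11}{54}\right) - 33957 = 2 \left(- \frac{11}{54}\right) \frac{4039}{54} - 33957 = - \frac{44429}{1458} - 33957 = - \frac{49553735}{1458}$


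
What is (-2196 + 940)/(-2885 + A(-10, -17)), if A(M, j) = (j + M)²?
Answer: 314/539 ≈ 0.58256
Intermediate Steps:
A(M, j) = (M + j)²
(-2196 + 940)/(-2885 + A(-10, -17)) = (-2196 + 940)/(-2885 + (-10 - 17)²) = -1256/(-2885 + (-27)²) = -1256/(-2885 + 729) = -1256/(-2156) = -1256*(-1/2156) = 314/539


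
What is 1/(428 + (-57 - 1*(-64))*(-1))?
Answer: 1/421 ≈ 0.0023753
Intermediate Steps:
1/(428 + (-57 - 1*(-64))*(-1)) = 1/(428 + (-57 + 64)*(-1)) = 1/(428 + 7*(-1)) = 1/(428 - 7) = 1/421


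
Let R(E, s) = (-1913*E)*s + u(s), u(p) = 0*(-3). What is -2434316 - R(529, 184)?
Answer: 183769452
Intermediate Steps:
u(p) = 0
R(E, s) = -1913*E*s (R(E, s) = (-1913*E)*s + 0 = -1913*E*s + 0 = -1913*E*s)
-2434316 - R(529, 184) = -2434316 - (-1913)*529*184 = -2434316 - 1*(-186203768) = -2434316 + 186203768 = 183769452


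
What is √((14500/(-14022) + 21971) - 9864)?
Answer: √66117568133/2337 ≈ 110.03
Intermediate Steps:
√((14500/(-14022) + 21971) - 9864) = √((14500*(-1/14022) + 21971) - 9864) = √((-7250/7011 + 21971) - 9864) = √(154031431/7011 - 9864) = √(84874927/7011) = √66117568133/2337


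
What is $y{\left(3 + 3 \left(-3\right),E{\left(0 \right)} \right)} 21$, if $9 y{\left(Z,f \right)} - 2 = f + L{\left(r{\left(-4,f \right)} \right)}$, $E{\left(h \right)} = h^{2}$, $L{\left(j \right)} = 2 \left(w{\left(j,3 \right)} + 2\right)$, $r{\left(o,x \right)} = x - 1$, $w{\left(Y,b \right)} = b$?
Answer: $28$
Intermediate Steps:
$r{\left(o,x \right)} = -1 + x$
$L{\left(j \right)} = 10$ ($L{\left(j \right)} = 2 \left(3 + 2\right) = 2 \cdot 5 = 10$)
$y{\left(Z,f \right)} = \frac{4}{3} + \frac{f}{9}$ ($y{\left(Z,f \right)} = \frac{2}{9} + \frac{f + 10}{9} = \frac{2}{9} + \frac{10 + f}{9} = \frac{2}{9} + \left(\frac{10}{9} + \frac{f}{9}\right) = \frac{4}{3} + \frac{f}{9}$)
$y{\left(3 + 3 \left(-3\right),E{\left(0 \right)} \right)} 21 = \left(\frac{4}{3} + \frac{0^{2}}{9}\right) 21 = \left(\frac{4}{3} + \frac{1}{9} \cdot 0\right) 21 = \left(\frac{4}{3} + 0\right) 21 = \frac{4}{3} \cdot 21 = 28$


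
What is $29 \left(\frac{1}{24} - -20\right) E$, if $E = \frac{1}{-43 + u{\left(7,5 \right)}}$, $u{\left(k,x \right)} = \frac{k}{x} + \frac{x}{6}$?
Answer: $- \frac{69745}{4892} \approx -14.257$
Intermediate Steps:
$u{\left(k,x \right)} = \frac{x}{6} + \frac{k}{x}$ ($u{\left(k,x \right)} = \frac{k}{x} + x \frac{1}{6} = \frac{k}{x} + \frac{x}{6} = \frac{x}{6} + \frac{k}{x}$)
$E = - \frac{30}{1223}$ ($E = \frac{1}{-43 + \left(\frac{1}{6} \cdot 5 + \frac{7}{5}\right)} = \frac{1}{-43 + \left(\frac{5}{6} + 7 \cdot \frac{1}{5}\right)} = \frac{1}{-43 + \left(\frac{5}{6} + \frac{7}{5}\right)} = \frac{1}{-43 + \frac{67}{30}} = \frac{1}{- \frac{1223}{30}} = - \frac{30}{1223} \approx -0.02453$)
$29 \left(\frac{1}{24} - -20\right) E = 29 \left(\frac{1}{24} - -20\right) \left(- \frac{30}{1223}\right) = 29 \left(\frac{1}{24} + 20\right) \left(- \frac{30}{1223}\right) = 29 \cdot \frac{481}{24} \left(- \frac{30}{1223}\right) = \frac{13949}{24} \left(- \frac{30}{1223}\right) = - \frac{69745}{4892}$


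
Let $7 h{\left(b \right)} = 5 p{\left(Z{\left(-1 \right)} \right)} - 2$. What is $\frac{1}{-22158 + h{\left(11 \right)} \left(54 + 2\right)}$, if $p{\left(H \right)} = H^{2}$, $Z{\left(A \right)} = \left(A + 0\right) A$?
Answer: $- \frac{1}{22134} \approx -4.5179 \cdot 10^{-5}$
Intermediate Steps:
$Z{\left(A \right)} = A^{2}$ ($Z{\left(A \right)} = A A = A^{2}$)
$h{\left(b \right)} = \frac{3}{7}$ ($h{\left(b \right)} = \frac{5 \left(\left(-1\right)^{2}\right)^{2} - 2}{7} = \frac{5 \cdot 1^{2} - 2}{7} = \frac{5 \cdot 1 - 2}{7} = \frac{5 - 2}{7} = \frac{1}{7} \cdot 3 = \frac{3}{7}$)
$\frac{1}{-22158 + h{\left(11 \right)} \left(54 + 2\right)} = \frac{1}{-22158 + \frac{3 \left(54 + 2\right)}{7}} = \frac{1}{-22158 + \frac{3}{7} \cdot 56} = \frac{1}{-22158 + 24} = \frac{1}{-22134} = - \frac{1}{22134}$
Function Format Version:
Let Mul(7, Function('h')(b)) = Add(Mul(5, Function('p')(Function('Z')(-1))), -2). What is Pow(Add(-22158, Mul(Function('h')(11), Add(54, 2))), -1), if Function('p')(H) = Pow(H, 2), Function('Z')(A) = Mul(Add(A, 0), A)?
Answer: Rational(-1, 22134) ≈ -4.5179e-5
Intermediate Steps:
Function('Z')(A) = Pow(A, 2) (Function('Z')(A) = Mul(A, A) = Pow(A, 2))
Function('h')(b) = Rational(3, 7) (Function('h')(b) = Mul(Rational(1, 7), Add(Mul(5, Pow(Pow(-1, 2), 2)), -2)) = Mul(Rational(1, 7), Add(Mul(5, Pow(1, 2)), -2)) = Mul(Rational(1, 7), Add(Mul(5, 1), -2)) = Mul(Rational(1, 7), Add(5, -2)) = Mul(Rational(1, 7), 3) = Rational(3, 7))
Pow(Add(-22158, Mul(Function('h')(11), Add(54, 2))), -1) = Pow(Add(-22158, Mul(Rational(3, 7), Add(54, 2))), -1) = Pow(Add(-22158, Mul(Rational(3, 7), 56)), -1) = Pow(Add(-22158, 24), -1) = Pow(-22134, -1) = Rational(-1, 22134)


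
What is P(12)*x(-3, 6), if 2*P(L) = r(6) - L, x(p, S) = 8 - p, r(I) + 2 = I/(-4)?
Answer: -341/4 ≈ -85.250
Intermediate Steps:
r(I) = -2 - I/4 (r(I) = -2 + I/(-4) = -2 + I*(-1/4) = -2 - I/4)
P(L) = -7/4 - L/2 (P(L) = ((-2 - 1/4*6) - L)/2 = ((-2 - 3/2) - L)/2 = (-7/2 - L)/2 = -7/4 - L/2)
P(12)*x(-3, 6) = (-7/4 - 1/2*12)*(8 - 1*(-3)) = (-7/4 - 6)*(8 + 3) = -31/4*11 = -341/4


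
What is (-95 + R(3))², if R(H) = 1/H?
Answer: 80656/9 ≈ 8961.8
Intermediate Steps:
(-95 + R(3))² = (-95 + 1/3)² = (-95 + ⅓)² = (-284/3)² = 80656/9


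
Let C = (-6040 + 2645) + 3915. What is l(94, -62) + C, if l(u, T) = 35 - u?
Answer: 461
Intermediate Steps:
C = 520 (C = -3395 + 3915 = 520)
l(94, -62) + C = (35 - 1*94) + 520 = (35 - 94) + 520 = -59 + 520 = 461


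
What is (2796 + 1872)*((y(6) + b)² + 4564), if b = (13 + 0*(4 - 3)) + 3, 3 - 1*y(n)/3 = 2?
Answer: 22989900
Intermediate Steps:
y(n) = 3 (y(n) = 9 - 3*2 = 9 - 6 = 3)
b = 16 (b = (13 + 0*1) + 3 = (13 + 0) + 3 = 13 + 3 = 16)
(2796 + 1872)*((y(6) + b)² + 4564) = (2796 + 1872)*((3 + 16)² + 4564) = 4668*(19² + 4564) = 4668*(361 + 4564) = 4668*4925 = 22989900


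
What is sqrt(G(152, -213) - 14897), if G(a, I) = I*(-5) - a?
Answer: 4*I*sqrt(874) ≈ 118.25*I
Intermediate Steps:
G(a, I) = -a - 5*I (G(a, I) = -5*I - a = -a - 5*I)
sqrt(G(152, -213) - 14897) = sqrt((-1*152 - 5*(-213)) - 14897) = sqrt((-152 + 1065) - 14897) = sqrt(913 - 14897) = sqrt(-13984) = 4*I*sqrt(874)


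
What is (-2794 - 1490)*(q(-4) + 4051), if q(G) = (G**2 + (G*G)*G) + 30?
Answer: -17277372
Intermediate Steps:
q(G) = 30 + G**2 + G**3 (q(G) = (G**2 + G**2*G) + 30 = (G**2 + G**3) + 30 = 30 + G**2 + G**3)
(-2794 - 1490)*(q(-4) + 4051) = (-2794 - 1490)*((30 + (-4)**2 + (-4)**3) + 4051) = -4284*((30 + 16 - 64) + 4051) = -4284*(-18 + 4051) = -4284*4033 = -17277372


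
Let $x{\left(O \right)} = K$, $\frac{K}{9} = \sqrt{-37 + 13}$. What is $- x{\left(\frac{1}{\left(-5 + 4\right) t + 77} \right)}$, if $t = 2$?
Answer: $- 18 i \sqrt{6} \approx - 44.091 i$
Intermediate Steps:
$K = 18 i \sqrt{6}$ ($K = 9 \sqrt{-37 + 13} = 9 \sqrt{-24} = 9 \cdot 2 i \sqrt{6} = 18 i \sqrt{6} \approx 44.091 i$)
$x{\left(O \right)} = 18 i \sqrt{6}$
$- x{\left(\frac{1}{\left(-5 + 4\right) t + 77} \right)} = - 18 i \sqrt{6}$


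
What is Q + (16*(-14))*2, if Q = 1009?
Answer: 561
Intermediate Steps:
Q + (16*(-14))*2 = 1009 + (16*(-14))*2 = 1009 - 224*2 = 1009 - 448 = 561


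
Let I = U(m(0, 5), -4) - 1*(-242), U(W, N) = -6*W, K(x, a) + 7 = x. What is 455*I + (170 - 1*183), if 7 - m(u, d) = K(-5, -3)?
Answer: 58227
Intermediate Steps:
K(x, a) = -7 + x
m(u, d) = 19 (m(u, d) = 7 - (-7 - 5) = 7 - 1*(-12) = 7 + 12 = 19)
I = 128 (I = -6*19 - 1*(-242) = -114 + 242 = 128)
455*I + (170 - 1*183) = 455*128 + (170 - 1*183) = 58240 + (170 - 183) = 58240 - 13 = 58227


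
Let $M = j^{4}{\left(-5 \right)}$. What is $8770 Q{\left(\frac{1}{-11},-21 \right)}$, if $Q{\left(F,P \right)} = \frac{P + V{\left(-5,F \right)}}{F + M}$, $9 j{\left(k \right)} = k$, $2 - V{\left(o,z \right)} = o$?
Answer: $- \frac{4430577690}{157} \approx -2.822 \cdot 10^{7}$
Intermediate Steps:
$V{\left(o,z \right)} = 2 - o$
$j{\left(k \right)} = \frac{k}{9}$
$M = \frac{625}{6561}$ ($M = \left(\frac{1}{9} \left(-5\right)\right)^{4} = \left(- \frac{5}{9}\right)^{4} = \frac{625}{6561} \approx 0.09526$)
$Q{\left(F,P \right)} = \frac{7 + P}{\frac{625}{6561} + F}$ ($Q{\left(F,P \right)} = \frac{P + \left(2 - -5\right)}{F + \frac{625}{6561}} = \frac{P + \left(2 + 5\right)}{\frac{625}{6561} + F} = \frac{P + 7}{\frac{625}{6561} + F} = \frac{7 + P}{\frac{625}{6561} + F}$)
$8770 Q{\left(\frac{1}{-11},-21 \right)} = 8770 \frac{6561 \left(7 - 21\right)}{625 + \frac{6561}{-11}} = 8770 \cdot 6561 \frac{1}{625 + 6561 \left(- \frac{1}{11}\right)} \left(-14\right) = 8770 \cdot 6561 \frac{1}{625 - \frac{6561}{11}} \left(-14\right) = 8770 \cdot 6561 \frac{1}{\frac{314}{11}} \left(-14\right) = 8770 \cdot 6561 \cdot \frac{11}{314} \left(-14\right) = 8770 \left(- \frac{505197}{157}\right) = - \frac{4430577690}{157}$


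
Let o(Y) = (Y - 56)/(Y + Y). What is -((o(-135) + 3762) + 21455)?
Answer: -6808781/270 ≈ -25218.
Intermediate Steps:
o(Y) = (-56 + Y)/(2*Y) (o(Y) = (-56 + Y)/((2*Y)) = (-56 + Y)*(1/(2*Y)) = (-56 + Y)/(2*Y))
-((o(-135) + 3762) + 21455) = -(((1/2)*(-56 - 135)/(-135) + 3762) + 21455) = -(((1/2)*(-1/135)*(-191) + 3762) + 21455) = -((191/270 + 3762) + 21455) = -(1015931/270 + 21455) = -1*6808781/270 = -6808781/270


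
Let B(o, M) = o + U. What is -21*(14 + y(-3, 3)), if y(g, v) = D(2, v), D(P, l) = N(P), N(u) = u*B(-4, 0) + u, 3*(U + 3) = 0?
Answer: -42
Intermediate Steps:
U = -3 (U = -3 + (⅓)*0 = -3 + 0 = -3)
B(o, M) = -3 + o (B(o, M) = o - 3 = -3 + o)
N(u) = -6*u (N(u) = u*(-3 - 4) + u = u*(-7) + u = -7*u + u = -6*u)
D(P, l) = -6*P
y(g, v) = -12 (y(g, v) = -6*2 = -12)
-21*(14 + y(-3, 3)) = -21*(14 - 12) = -21*2 = -42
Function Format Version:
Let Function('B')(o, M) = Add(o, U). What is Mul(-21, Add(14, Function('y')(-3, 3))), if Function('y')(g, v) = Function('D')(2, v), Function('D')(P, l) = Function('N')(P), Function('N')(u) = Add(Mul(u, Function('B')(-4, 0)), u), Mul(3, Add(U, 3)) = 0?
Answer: -42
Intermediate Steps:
U = -3 (U = Add(-3, Mul(Rational(1, 3), 0)) = Add(-3, 0) = -3)
Function('B')(o, M) = Add(-3, o) (Function('B')(o, M) = Add(o, -3) = Add(-3, o))
Function('N')(u) = Mul(-6, u) (Function('N')(u) = Add(Mul(u, Add(-3, -4)), u) = Add(Mul(u, -7), u) = Add(Mul(-7, u), u) = Mul(-6, u))
Function('D')(P, l) = Mul(-6, P)
Function('y')(g, v) = -12 (Function('y')(g, v) = Mul(-6, 2) = -12)
Mul(-21, Add(14, Function('y')(-3, 3))) = Mul(-21, Add(14, -12)) = Mul(-21, 2) = -42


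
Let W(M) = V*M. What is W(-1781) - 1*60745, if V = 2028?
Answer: -3672613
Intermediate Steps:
W(M) = 2028*M
W(-1781) - 1*60745 = 2028*(-1781) - 1*60745 = -3611868 - 60745 = -3672613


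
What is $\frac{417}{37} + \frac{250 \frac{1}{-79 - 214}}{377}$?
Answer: $\frac{46052987}{4087057} \approx 11.268$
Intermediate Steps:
$\frac{417}{37} + \frac{250 \frac{1}{-79 - 214}}{377} = 417 \cdot \frac{1}{37} + \frac{250}{-293} \cdot \frac{1}{377} = \frac{417}{37} + 250 \left(- \frac{1}{293}\right) \frac{1}{377} = \frac{417}{37} - \frac{250}{110461} = \frac{46052987}{4087057}$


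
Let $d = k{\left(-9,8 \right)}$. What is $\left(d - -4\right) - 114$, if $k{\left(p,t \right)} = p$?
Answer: $-119$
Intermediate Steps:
$d = -9$
$\left(d - -4\right) - 114 = \left(-9 - -4\right) - 114 = \left(-9 + \left(-4 + 8\right)\right) - 114 = \left(-9 + 4\right) - 114 = -5 - 114 = -119$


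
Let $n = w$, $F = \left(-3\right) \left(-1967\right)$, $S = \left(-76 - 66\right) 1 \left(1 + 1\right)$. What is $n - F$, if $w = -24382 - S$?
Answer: $-29999$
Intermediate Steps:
$S = -284$ ($S = - 142 \cdot 1 \cdot 2 = \left(-142\right) 2 = -284$)
$F = 5901$
$w = -24098$ ($w = -24382 - -284 = -24382 + 284 = -24098$)
$n = -24098$
$n - F = -24098 - 5901 = -29999$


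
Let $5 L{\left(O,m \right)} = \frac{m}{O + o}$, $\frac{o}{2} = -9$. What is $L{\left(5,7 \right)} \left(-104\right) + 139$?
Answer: $\frac{751}{5} \approx 150.2$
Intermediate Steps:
$o = -18$ ($o = 2 \left(-9\right) = -18$)
$L{\left(O,m \right)} = \frac{m}{5 \left(-18 + O\right)}$ ($L{\left(O,m \right)} = \frac{m \frac{1}{O - 18}}{5} = \frac{m \frac{1}{-18 + O}}{5} = \frac{m}{5 \left(-18 + O\right)}$)
$L{\left(5,7 \right)} \left(-104\right) + 139 = \frac{1}{5} \cdot 7 \frac{1}{-18 + 5} \left(-104\right) + 139 = \frac{1}{5} \cdot 7 \frac{1}{-13} \left(-104\right) + 139 = \frac{1}{5} \cdot 7 \left(- \frac{1}{13}\right) \left(-104\right) + 139 = \left(- \frac{7}{65}\right) \left(-104\right) + 139 = \frac{56}{5} + 139 = \frac{751}{5}$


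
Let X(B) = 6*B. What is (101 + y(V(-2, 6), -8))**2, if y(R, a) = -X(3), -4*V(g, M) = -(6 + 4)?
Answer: 6889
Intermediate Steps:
V(g, M) = 5/2 (V(g, M) = -(-1)*(6 + 4)/4 = -(-1)*10/4 = -1/4*(-10) = 5/2)
y(R, a) = -18 (y(R, a) = -6*3 = -1*18 = -18)
(101 + y(V(-2, 6), -8))**2 = (101 - 18)**2 = 83**2 = 6889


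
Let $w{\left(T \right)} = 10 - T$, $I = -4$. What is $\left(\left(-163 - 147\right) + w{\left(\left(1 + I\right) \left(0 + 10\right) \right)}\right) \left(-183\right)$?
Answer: $49410$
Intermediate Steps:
$\left(\left(-163 - 147\right) + w{\left(\left(1 + I\right) \left(0 + 10\right) \right)}\right) \left(-183\right) = \left(\left(-163 - 147\right) - \left(-10 + \left(1 - 4\right) \left(0 + 10\right)\right)\right) \left(-183\right) = \left(\left(-163 - 147\right) - \left(-10 - 30\right)\right) \left(-183\right) = \left(-310 + \left(10 - -30\right)\right) \left(-183\right) = \left(-310 + \left(10 + 30\right)\right) \left(-183\right) = \left(-310 + 40\right) \left(-183\right) = \left(-270\right) \left(-183\right) = 49410$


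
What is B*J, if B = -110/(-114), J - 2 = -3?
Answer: -55/57 ≈ -0.96491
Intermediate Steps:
J = -1 (J = 2 - 3 = -1)
B = 55/57 (B = -110*(-1/114) = 55/57 ≈ 0.96491)
B*J = (55/57)*(-1) = -55/57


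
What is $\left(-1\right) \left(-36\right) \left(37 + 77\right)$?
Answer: $4104$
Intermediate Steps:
$\left(-1\right) \left(-36\right) \left(37 + 77\right) = 36 \cdot 114 = 4104$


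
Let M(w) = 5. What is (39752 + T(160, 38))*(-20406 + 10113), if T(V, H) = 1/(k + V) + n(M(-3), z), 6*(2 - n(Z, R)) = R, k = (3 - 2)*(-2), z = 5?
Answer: -32325173362/79 ≈ -4.0918e+8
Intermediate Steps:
k = -2 (k = 1*(-2) = -2)
n(Z, R) = 2 - R/6
T(V, H) = 7/6 + 1/(-2 + V) (T(V, H) = 1/(-2 + V) + (2 - ⅙*5) = 1/(-2 + V) + (2 - ⅚) = 1/(-2 + V) + 7/6 = 7/6 + 1/(-2 + V))
(39752 + T(160, 38))*(-20406 + 10113) = (39752 + (-8 + 7*160)/(6*(-2 + 160)))*(-20406 + 10113) = (39752 + (⅙)*(-8 + 1120)/158)*(-10293) = (39752 + (⅙)*(1/158)*1112)*(-10293) = (39752 + 278/237)*(-10293) = (9421502/237)*(-10293) = -32325173362/79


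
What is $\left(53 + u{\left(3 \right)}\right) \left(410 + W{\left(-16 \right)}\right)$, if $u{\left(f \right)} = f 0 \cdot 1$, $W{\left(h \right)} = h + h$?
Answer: $20034$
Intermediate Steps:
$W{\left(h \right)} = 2 h$
$u{\left(f \right)} = 0$ ($u{\left(f \right)} = 0 \cdot 1 = 0$)
$\left(53 + u{\left(3 \right)}\right) \left(410 + W{\left(-16 \right)}\right) = \left(53 + 0\right) \left(410 + 2 \left(-16\right)\right) = 53 \left(410 - 32\right) = 53 \cdot 378 = 20034$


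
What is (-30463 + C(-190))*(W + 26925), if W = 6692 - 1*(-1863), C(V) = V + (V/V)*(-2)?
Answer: -1087639400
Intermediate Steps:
C(V) = -2 + V (C(V) = V + 1*(-2) = V - 2 = -2 + V)
W = 8555 (W = 6692 + 1863 = 8555)
(-30463 + C(-190))*(W + 26925) = (-30463 + (-2 - 190))*(8555 + 26925) = (-30463 - 192)*35480 = -30655*35480 = -1087639400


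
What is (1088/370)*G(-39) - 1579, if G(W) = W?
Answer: -313331/185 ≈ -1693.7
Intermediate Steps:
(1088/370)*G(-39) - 1579 = (1088/370)*(-39) - 1579 = (1088*(1/370))*(-39) - 1579 = (544/185)*(-39) - 1579 = -21216/185 - 1579 = -313331/185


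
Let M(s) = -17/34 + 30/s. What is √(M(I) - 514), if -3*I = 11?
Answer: I*√252978/22 ≈ 22.862*I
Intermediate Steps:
I = -11/3 (I = -⅓*11 = -11/3 ≈ -3.6667)
M(s) = -½ + 30/s (M(s) = -17*1/34 + 30/s = -½ + 30/s)
√(M(I) - 514) = √((60 - 1*(-11/3))/(2*(-11/3)) - 514) = √((½)*(-3/11)*(60 + 11/3) - 514) = √((½)*(-3/11)*(191/3) - 514) = √(-191/22 - 514) = √(-11499/22) = I*√252978/22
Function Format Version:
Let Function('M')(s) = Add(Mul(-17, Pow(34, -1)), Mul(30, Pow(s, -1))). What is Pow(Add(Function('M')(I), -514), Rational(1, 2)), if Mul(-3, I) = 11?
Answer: Mul(Rational(1, 22), I, Pow(252978, Rational(1, 2))) ≈ Mul(22.862, I)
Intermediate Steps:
I = Rational(-11, 3) (I = Mul(Rational(-1, 3), 11) = Rational(-11, 3) ≈ -3.6667)
Function('M')(s) = Add(Rational(-1, 2), Mul(30, Pow(s, -1))) (Function('M')(s) = Add(Mul(-17, Rational(1, 34)), Mul(30, Pow(s, -1))) = Add(Rational(-1, 2), Mul(30, Pow(s, -1))))
Pow(Add(Function('M')(I), -514), Rational(1, 2)) = Pow(Add(Mul(Rational(1, 2), Pow(Rational(-11, 3), -1), Add(60, Mul(-1, Rational(-11, 3)))), -514), Rational(1, 2)) = Pow(Add(Mul(Rational(1, 2), Rational(-3, 11), Add(60, Rational(11, 3))), -514), Rational(1, 2)) = Pow(Add(Mul(Rational(1, 2), Rational(-3, 11), Rational(191, 3)), -514), Rational(1, 2)) = Pow(Add(Rational(-191, 22), -514), Rational(1, 2)) = Pow(Rational(-11499, 22), Rational(1, 2)) = Mul(Rational(1, 22), I, Pow(252978, Rational(1, 2)))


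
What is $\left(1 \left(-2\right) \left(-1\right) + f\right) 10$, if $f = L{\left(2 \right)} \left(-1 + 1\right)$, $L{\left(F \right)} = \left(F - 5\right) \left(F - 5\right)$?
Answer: $20$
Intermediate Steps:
$L{\left(F \right)} = \left(-5 + F\right)^{2}$ ($L{\left(F \right)} = \left(-5 + F\right) \left(-5 + F\right) = \left(-5 + F\right)^{2}$)
$f = 0$ ($f = \left(-5 + 2\right)^{2} \left(-1 + 1\right) = \left(-3\right)^{2} \cdot 0 = 9 \cdot 0 = 0$)
$\left(1 \left(-2\right) \left(-1\right) + f\right) 10 = \left(1 \left(-2\right) \left(-1\right) + 0\right) 10 = \left(\left(-2\right) \left(-1\right) + 0\right) 10 = \left(2 + 0\right) 10 = 2 \cdot 10 = 20$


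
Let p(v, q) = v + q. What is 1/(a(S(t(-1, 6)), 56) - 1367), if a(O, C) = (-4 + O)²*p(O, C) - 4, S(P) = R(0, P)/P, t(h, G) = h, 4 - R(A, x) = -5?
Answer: 1/6572 ≈ 0.00015216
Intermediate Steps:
R(A, x) = 9 (R(A, x) = 4 - 1*(-5) = 4 + 5 = 9)
p(v, q) = q + v
S(P) = 9/P
a(O, C) = -4 + (-4 + O)²*(C + O) (a(O, C) = (-4 + O)²*(C + O) - 4 = -4 + (-4 + O)²*(C + O))
1/(a(S(t(-1, 6)), 56) - 1367) = 1/((-4 + (-4 + 9/(-1))²*(56 + 9/(-1))) - 1367) = 1/((-4 + (-4 + 9*(-1))²*(56 + 9*(-1))) - 1367) = 1/((-4 + (-4 - 9)²*(56 - 9)) - 1367) = 1/((-4 + (-13)²*47) - 1367) = 1/((-4 + 169*47) - 1367) = 1/((-4 + 7943) - 1367) = 1/(7939 - 1367) = 1/6572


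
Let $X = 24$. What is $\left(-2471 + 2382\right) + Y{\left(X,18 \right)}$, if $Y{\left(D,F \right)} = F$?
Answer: $-71$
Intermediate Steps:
$\left(-2471 + 2382\right) + Y{\left(X,18 \right)} = \left(-2471 + 2382\right) + 18 = -89 + 18 = -71$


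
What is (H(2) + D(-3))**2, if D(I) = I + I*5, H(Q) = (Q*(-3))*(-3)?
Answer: 0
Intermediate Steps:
H(Q) = 9*Q (H(Q) = -3*Q*(-3) = 9*Q)
D(I) = 6*I (D(I) = I + 5*I = 6*I)
(H(2) + D(-3))**2 = (9*2 + 6*(-3))**2 = (18 - 18)**2 = 0**2 = 0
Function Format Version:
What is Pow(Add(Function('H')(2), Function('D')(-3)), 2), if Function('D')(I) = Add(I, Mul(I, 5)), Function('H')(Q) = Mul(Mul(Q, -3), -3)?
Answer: 0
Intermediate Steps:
Function('H')(Q) = Mul(9, Q) (Function('H')(Q) = Mul(Mul(-3, Q), -3) = Mul(9, Q))
Function('D')(I) = Mul(6, I) (Function('D')(I) = Add(I, Mul(5, I)) = Mul(6, I))
Pow(Add(Function('H')(2), Function('D')(-3)), 2) = Pow(Add(Mul(9, 2), Mul(6, -3)), 2) = Pow(Add(18, -18), 2) = Pow(0, 2) = 0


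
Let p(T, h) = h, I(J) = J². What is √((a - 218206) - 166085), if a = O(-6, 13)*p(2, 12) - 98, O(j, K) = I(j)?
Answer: I*√383957 ≈ 619.64*I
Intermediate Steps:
O(j, K) = j²
a = 334 (a = (-6)²*12 - 98 = 36*12 - 98 = 432 - 98 = 334)
√((a - 218206) - 166085) = √((334 - 218206) - 166085) = √(-217872 - 166085) = √(-383957) = I*√383957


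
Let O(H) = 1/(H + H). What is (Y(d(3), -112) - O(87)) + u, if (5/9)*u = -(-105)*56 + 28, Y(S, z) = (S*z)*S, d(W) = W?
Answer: 8374963/870 ≈ 9626.4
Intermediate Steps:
Y(S, z) = z*S²
O(H) = 1/(2*H)
u = 53172/5 (u = 9*(-(-105)*56 + 28)/5 = 9*(-105*(-56) + 28)/5 = 9*(5880 + 28)/5 = (9/5)*5908 = 53172/5 ≈ 10634.)
(Y(d(3), -112) - O(87)) + u = (-112*3² - 1/(2*87)) + 53172/5 = (-112*9 - 1/(2*87)) + 53172/5 = (-1008 - 1*1/174) + 53172/5 = (-1008 - 1/174) + 53172/5 = -175393/174 + 53172/5 = 8374963/870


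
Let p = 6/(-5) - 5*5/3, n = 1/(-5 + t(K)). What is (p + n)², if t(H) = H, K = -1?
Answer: 9409/100 ≈ 94.090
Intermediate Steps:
n = -⅙ (n = 1/(-5 - 1) = 1/(-6) = -⅙ ≈ -0.16667)
p = -143/15 (p = 6*(-⅕) - 25*⅓ = -6/5 - 25/3 = -143/15 ≈ -9.5333)
(p + n)² = (-143/15 - ⅙)² = (-97/10)² = 9409/100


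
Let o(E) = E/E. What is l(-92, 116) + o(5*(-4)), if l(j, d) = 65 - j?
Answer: 158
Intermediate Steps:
o(E) = 1
l(-92, 116) + o(5*(-4)) = (65 - 1*(-92)) + 1 = (65 + 92) + 1 = 157 + 1 = 158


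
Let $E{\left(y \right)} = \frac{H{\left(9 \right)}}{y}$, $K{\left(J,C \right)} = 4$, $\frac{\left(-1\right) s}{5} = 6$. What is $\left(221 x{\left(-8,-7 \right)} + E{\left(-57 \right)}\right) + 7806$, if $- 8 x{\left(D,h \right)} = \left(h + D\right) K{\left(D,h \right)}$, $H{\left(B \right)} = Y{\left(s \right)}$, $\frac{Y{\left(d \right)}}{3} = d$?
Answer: $\frac{359673}{38} \approx 9465.1$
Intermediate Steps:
$s = -30$ ($s = \left(-5\right) 6 = -30$)
$Y{\left(d \right)} = 3 d$
$H{\left(B \right)} = -90$ ($H{\left(B \right)} = 3 \left(-30\right) = -90$)
$x{\left(D,h \right)} = - \frac{D}{2} - \frac{h}{2}$ ($x{\left(D,h \right)} = - \frac{\left(h + D\right) 4}{8} = - \frac{\left(D + h\right) 4}{8} = - \frac{4 D + 4 h}{8} = - \frac{D}{2} - \frac{h}{2}$)
$E{\left(y \right)} = - \frac{90}{y}$
$\left(221 x{\left(-8,-7 \right)} + E{\left(-57 \right)}\right) + 7806 = \left(221 \left(\left(- \frac{1}{2}\right) \left(-8\right) - - \frac{7}{2}\right) - \frac{90}{-57}\right) + 7806 = \left(221 \left(4 + \frac{7}{2}\right) - - \frac{30}{19}\right) + 7806 = \left(221 \cdot \frac{15}{2} + \frac{30}{19}\right) + 7806 = \left(\frac{3315}{2} + \frac{30}{19}\right) + 7806 = \frac{63045}{38} + 7806 = \frac{359673}{38}$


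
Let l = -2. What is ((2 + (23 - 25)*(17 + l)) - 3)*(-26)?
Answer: 806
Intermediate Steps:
((2 + (23 - 25)*(17 + l)) - 3)*(-26) = ((2 + (23 - 25)*(17 - 2)) - 3)*(-26) = ((2 - 2*15) - 3)*(-26) = ((2 - 30) - 3)*(-26) = (-28 - 3)*(-26) = -31*(-26) = 806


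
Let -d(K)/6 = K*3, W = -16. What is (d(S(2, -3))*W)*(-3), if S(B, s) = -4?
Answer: 3456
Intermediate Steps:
d(K) = -18*K (d(K) = -6*K*3 = -18*K)
(d(S(2, -3))*W)*(-3) = (-18*(-4)*(-16))*(-3) = (72*(-16))*(-3) = -1152*(-3) = 3456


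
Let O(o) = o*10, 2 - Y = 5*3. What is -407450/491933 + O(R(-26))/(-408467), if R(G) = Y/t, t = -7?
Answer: -1165073105340/1406568776977 ≈ -0.82831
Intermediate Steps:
Y = -13 (Y = 2 - 5*3 = 2 - 1*15 = 2 - 15 = -13)
R(G) = 13/7 (R(G) = -13/(-7) = -13*(-1/7) = 13/7)
O(o) = 10*o
-407450/491933 + O(R(-26))/(-408467) = -407450/491933 + (10*(13/7))/(-408467) = -407450*1/491933 + (130/7)*(-1/408467) = -407450/491933 - 130/2859269 = -1165073105340/1406568776977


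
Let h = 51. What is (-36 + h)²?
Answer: 225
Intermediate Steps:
(-36 + h)² = (-36 + 51)² = 15² = 225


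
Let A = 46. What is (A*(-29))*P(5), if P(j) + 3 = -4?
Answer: 9338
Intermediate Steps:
P(j) = -7 (P(j) = -3 - 4 = -7)
(A*(-29))*P(5) = (46*(-29))*(-7) = -1334*(-7) = 9338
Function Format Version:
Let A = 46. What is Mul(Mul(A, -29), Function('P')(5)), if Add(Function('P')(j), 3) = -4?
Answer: 9338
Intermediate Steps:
Function('P')(j) = -7 (Function('P')(j) = Add(-3, -4) = -7)
Mul(Mul(A, -29), Function('P')(5)) = Mul(Mul(46, -29), -7) = Mul(-1334, -7) = 9338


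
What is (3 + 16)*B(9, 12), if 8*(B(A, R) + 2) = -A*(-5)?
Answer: 551/8 ≈ 68.875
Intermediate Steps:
B(A, R) = -2 + 5*A/8 (B(A, R) = -2 + (-A*(-5))/8 = -2 + (5*A)/8 = -2 + 5*A/8)
(3 + 16)*B(9, 12) = (3 + 16)*(-2 + (5/8)*9) = 19*(-2 + 45/8) = 19*(29/8) = 551/8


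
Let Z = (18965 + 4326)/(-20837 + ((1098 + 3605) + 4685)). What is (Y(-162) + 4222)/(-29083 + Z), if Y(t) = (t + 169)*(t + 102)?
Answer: -21764549/166497279 ≈ -0.13072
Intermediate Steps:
Z = -23291/11449 (Z = 23291/(-20837 + (4703 + 4685)) = 23291/(-20837 + 9388) = 23291/(-11449) = 23291*(-1/11449) = -23291/11449 ≈ -2.0343)
Y(t) = (102 + t)*(169 + t) (Y(t) = (169 + t)*(102 + t) = (102 + t)*(169 + t))
(Y(-162) + 4222)/(-29083 + Z) = ((17238 + (-162)² + 271*(-162)) + 4222)/(-29083 - 23291/11449) = ((17238 + 26244 - 43902) + 4222)/(-332994558/11449) = (-420 + 4222)*(-11449/332994558) = 3802*(-11449/332994558) = -21764549/166497279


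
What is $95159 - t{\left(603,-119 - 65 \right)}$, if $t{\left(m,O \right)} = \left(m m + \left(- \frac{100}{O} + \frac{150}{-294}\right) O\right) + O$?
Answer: $- \frac{13144734}{49} \approx -2.6826 \cdot 10^{5}$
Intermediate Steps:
$t{\left(m,O \right)} = O + m^{2} + O \left(- \frac{25}{49} - \frac{100}{O}\right)$ ($t{\left(m,O \right)} = \left(m^{2} + \left(- \frac{100}{O} + 150 \left(- \frac{1}{294}\right)\right) O\right) + O = \left(m^{2} + \left(- \frac{100}{O} - \frac{25}{49}\right) O\right) + O = \left(m^{2} + \left(- \frac{25}{49} - \frac{100}{O}\right) O\right) + O = \left(m^{2} + O \left(- \frac{25}{49} - \frac{100}{O}\right)\right) + O = O + m^{2} + O \left(- \frac{25}{49} - \frac{100}{O}\right)$)
$95159 - t{\left(603,-119 - 65 \right)} = 95159 - \left(-100 + 603^{2} + \frac{24 \left(-119 - 65\right)}{49}\right) = 95159 - \left(-100 + 363609 + \frac{24 \left(-119 - 65\right)}{49}\right) = 95159 - \left(-100 + 363609 + \frac{24}{49} \left(-184\right)\right) = 95159 - \left(-100 + 363609 - \frac{4416}{49}\right) = 95159 - \frac{17807525}{49} = - \frac{13144734}{49}$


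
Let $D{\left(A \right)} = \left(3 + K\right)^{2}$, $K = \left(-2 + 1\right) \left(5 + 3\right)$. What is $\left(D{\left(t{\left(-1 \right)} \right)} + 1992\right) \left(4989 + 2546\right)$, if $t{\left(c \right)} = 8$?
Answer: $15198095$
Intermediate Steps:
$K = -8$ ($K = \left(-1\right) 8 = -8$)
$D{\left(A \right)} = 25$ ($D{\left(A \right)} = \left(3 - 8\right)^{2} = \left(-5\right)^{2} = 25$)
$\left(D{\left(t{\left(-1 \right)} \right)} + 1992\right) \left(4989 + 2546\right) = \left(25 + 1992\right) \left(4989 + 2546\right) = 2017 \cdot 7535 = 15198095$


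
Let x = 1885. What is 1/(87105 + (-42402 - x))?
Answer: 1/42818 ≈ 2.3355e-5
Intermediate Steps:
1/(87105 + (-42402 - x)) = 1/(87105 + (-42402 - 1*1885)) = 1/(87105 + (-42402 - 1885)) = 1/(87105 - 44287) = 1/42818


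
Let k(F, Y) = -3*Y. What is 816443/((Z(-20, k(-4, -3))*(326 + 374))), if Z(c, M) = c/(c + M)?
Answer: 8980873/14000 ≈ 641.49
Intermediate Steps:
Z(c, M) = c/(M + c)
816443/((Z(-20, k(-4, -3))*(326 + 374))) = 816443/(((-20/(-3*(-3) - 20))*(326 + 374))) = 816443/((-20/(9 - 20)*700)) = 816443/((-20/(-11)*700)) = 816443/((-20*(-1/11)*700)) = 816443/(((20/11)*700)) = 816443/(14000/11) = 816443*(11/14000) = 8980873/14000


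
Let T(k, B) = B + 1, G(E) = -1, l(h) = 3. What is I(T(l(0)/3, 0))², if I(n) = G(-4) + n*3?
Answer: 4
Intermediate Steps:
T(k, B) = 1 + B
I(n) = -1 + 3*n (I(n) = -1 + n*3 = -1 + 3*n)
I(T(l(0)/3, 0))² = (-1 + 3*(1 + 0))² = (-1 + 3*1)² = (-1 + 3)² = 2² = 4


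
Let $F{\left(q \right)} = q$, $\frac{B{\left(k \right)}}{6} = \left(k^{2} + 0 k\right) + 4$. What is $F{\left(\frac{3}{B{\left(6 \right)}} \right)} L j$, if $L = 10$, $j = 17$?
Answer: $\frac{17}{8} \approx 2.125$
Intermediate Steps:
$B{\left(k \right)} = 24 + 6 k^{2}$ ($B{\left(k \right)} = 6 \left(\left(k^{2} + 0 k\right) + 4\right) = 6 \left(\left(k^{2} + 0\right) + 4\right) = 6 \left(k^{2} + 4\right) = 6 \left(4 + k^{2}\right) = 24 + 6 k^{2}$)
$F{\left(\frac{3}{B{\left(6 \right)}} \right)} L j = \frac{3}{24 + 6 \cdot 6^{2}} \cdot 10 \cdot 17 = \frac{3}{24 + 6 \cdot 36} \cdot 10 \cdot 17 = \frac{3}{24 + 216} \cdot 10 \cdot 17 = \frac{3}{240} \cdot 10 \cdot 17 = 3 \cdot \frac{1}{240} \cdot 10 \cdot 17 = \frac{1}{80} \cdot 10 \cdot 17 = \frac{1}{8} \cdot 17 = \frac{17}{8}$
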